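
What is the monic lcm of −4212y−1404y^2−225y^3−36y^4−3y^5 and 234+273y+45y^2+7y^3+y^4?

1404y+1872y^2+543y^3+87y^4+13y^5+y^6

By polynomial division,
  −3y^5−36y^4−225y^3−1404y^2−4212y = (−3y−15)(y^4+7y^3+45y^2+273y+234) + (15y^3+90y^2+585y+3510)
  y^4+7y^3+45y^2+273y+234 = ((1/15)y+1/15)(15y^3+90y^2+585y+3510) + (0)
Last nonzero remainder: 15y^3+90y^2+585y+3510. Dividing through by 15 gives the monic gcd y^3+6y^2+39y+234.
Then lcm(f, g) = f·g / gcd(f, g); expanding and making the result monic gives the answer.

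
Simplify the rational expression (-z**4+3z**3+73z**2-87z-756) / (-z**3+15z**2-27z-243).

Repeated division with remainder:
  -z**4+3z**3+73z**2-87z-756 = (z+12)(-z**3+15z**2-27z-243) + (-80z**2+480z+2160)
  -z**3+15z**2-27z-243 = ((1/80)z-9/80)(-80z**2+480z+2160) + (0)
Last nonzero remainder: -80z**2+480z+2160. Dividing through by -80 gives the monic gcd z**2-6z-27.
Cancel z**2-6z-27 from numerator and denominator to get the reduced form.

(z**2+3z-28)/(z-9)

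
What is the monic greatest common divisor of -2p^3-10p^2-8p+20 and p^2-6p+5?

p-1

Euclidean algorithm in ℚ[p]:
  -2p^3-10p^2-8p+20 = (-2p-22)(p^2-6p+5) + (-130p+130)
  p^2-6p+5 = (-(1/130)p+1/26)(-130p+130) + (0)
Last nonzero remainder: -130p+130. Dividing through by -130 gives the monic gcd p-1.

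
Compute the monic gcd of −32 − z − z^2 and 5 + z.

Euclidean algorithm in ℚ[z]:
  −z^2 − z − 32 = (−z + 4)(z + 5) + (−52)
  z + 5 = (−(1/52)z − 5/52)(−52) + (0)
The last nonzero remainder is the constant −52, so the polynomials are coprime and gcd = 1.

1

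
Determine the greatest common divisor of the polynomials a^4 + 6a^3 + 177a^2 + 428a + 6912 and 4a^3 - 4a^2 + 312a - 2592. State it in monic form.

Euclidean algorithm in ℚ[a]:
  a^4 + 6a^3 + 177a^2 + 428a + 6912 = ((1/4)a + 7/4)(4a^3 - 4a^2 + 312a - 2592) + (106a^2 + 530a + 11448)
  4a^3 - 4a^2 + 312a - 2592 = ((2/53)a - 12/53)(106a^2 + 530a + 11448) + (0)
Last nonzero remainder: 106a^2 + 530a + 11448. Dividing through by 106 gives the monic gcd a^2 + 5a + 108.

a^2 + 5a + 108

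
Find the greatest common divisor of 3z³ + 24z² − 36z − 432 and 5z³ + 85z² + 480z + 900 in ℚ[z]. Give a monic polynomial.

Repeated division with remainder:
  3z³ + 24z² − 36z − 432 = (3/5)(5z³ + 85z² + 480z + 900) + (−27z² − 324z − 972)
  5z³ + 85z² + 480z + 900 = (−(5/27)z − 25/27)(−27z² − 324z − 972) + (0)
Last nonzero remainder: −27z² − 324z − 972. Dividing through by −27 gives the monic gcd z² + 12z + 36.

z² + 12z + 36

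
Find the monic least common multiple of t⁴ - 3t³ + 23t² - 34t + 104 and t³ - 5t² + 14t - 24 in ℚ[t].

Apply the Euclidean algorithm:
  t⁴ - 3t³ + 23t² - 34t + 104 = (t + 2)(t³ - 5t² + 14t - 24) + (19t² - 38t + 152)
  t³ - 5t² + 14t - 24 = ((1/19)t - 3/19)(19t² - 38t + 152) + (0)
Last nonzero remainder: 19t² - 38t + 152. Dividing through by 19 gives the monic gcd t² - 2t + 8.
Then lcm(f, g) = f·g / gcd(f, g); expanding and making the result monic gives the answer.

t⁵ - 6t⁴ + 32t³ - 103t² + 206t - 312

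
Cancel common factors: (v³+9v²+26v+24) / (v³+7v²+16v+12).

(v+4)/(v+2)

Apply the Euclidean algorithm:
  v³+9v²+26v+24 = (v³+7v²+16v+12) + (2v²+10v+12)
  v³+7v²+16v+12 = ((1/2)v+1)(2v²+10v+12) + (0)
Last nonzero remainder: 2v²+10v+12. Dividing through by 2 gives the monic gcd v²+5v+6.
Cancel v²+5v+6 from numerator and denominator to get the reduced form.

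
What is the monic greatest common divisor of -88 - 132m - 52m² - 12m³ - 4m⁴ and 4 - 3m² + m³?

1 + m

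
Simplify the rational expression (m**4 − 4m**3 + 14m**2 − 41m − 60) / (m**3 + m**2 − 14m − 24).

Repeated division with remainder:
  m**4 − 4m**3 + 14m**2 − 41m − 60 = (m − 5)(m**3 + m**2 − 14m − 24) + (33m**2 − 87m − 180)
  m**3 + m**2 − 14m − 24 = ((1/33)m + 40/363)(33m**2 − 87m − 180) + ((126/121)m − 504/121)
  33m**2 − 87m − 180 = ((1331/42)m + 605/14)((126/121)m − 504/121) + (0)
Last nonzero remainder: (126/121)m − 504/121. Dividing through by 126/121 gives the monic gcd m − 4.
Cancel m − 4 from numerator and denominator to get the reduced form.

(m**3 + 14m + 15)/(m**2 + 5m + 6)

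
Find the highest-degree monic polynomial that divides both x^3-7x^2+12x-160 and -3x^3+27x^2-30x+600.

Euclidean algorithm in ℚ[x]:
  x^3-7x^2+12x-160 = (-1/3)(-3x^3+27x^2-30x+600) + (2x^2+2x+40)
  -3x^3+27x^2-30x+600 = (-(3/2)x+15)(2x^2+2x+40) + (0)
Last nonzero remainder: 2x^2+2x+40. Dividing through by 2 gives the monic gcd x^2+x+20.

x^2+x+20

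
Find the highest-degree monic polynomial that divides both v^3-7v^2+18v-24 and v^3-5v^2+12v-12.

By polynomial division,
  v^3-7v^2+18v-24 = (v^3-5v^2+12v-12) + (-2v^2+6v-12)
  v^3-5v^2+12v-12 = (-(1/2)v+1)(-2v^2+6v-12) + (0)
Last nonzero remainder: -2v^2+6v-12. Dividing through by -2 gives the monic gcd v^2-3v+6.

v^2-3v+6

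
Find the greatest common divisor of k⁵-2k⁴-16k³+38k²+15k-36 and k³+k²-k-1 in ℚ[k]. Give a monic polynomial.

Euclidean algorithm in ℚ[k]:
  k⁵-2k⁴-16k³+38k²+15k-36 = (k²-3k-12)(k³+k²-k-1) + (48k²-48)
  k³+k²-k-1 = ((1/48)k+1/48)(48k²-48) + (0)
Last nonzero remainder: 48k²-48. Dividing through by 48 gives the monic gcd k²-1.

k²-1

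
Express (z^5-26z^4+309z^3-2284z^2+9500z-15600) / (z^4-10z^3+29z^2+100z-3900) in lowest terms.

(z^2-10z+24)/(z+6)

Euclidean algorithm in ℚ[z]:
  z^5-26z^4+309z^3-2284z^2+9500z-15600 = (z-16)(z^4-10z^3+29z^2+100z-3900) + (120z^3-1920z^2+15000z-78000)
  z^4-10z^3+29z^2+100z-3900 = ((1/120)z+1/20)(120z^3-1920z^2+15000z-78000) + (0)
Last nonzero remainder: 120z^3-1920z^2+15000z-78000. Dividing through by 120 gives the monic gcd z^3-16z^2+125z-650.
Cancel z^3-16z^2+125z-650 from numerator and denominator to get the reduced form.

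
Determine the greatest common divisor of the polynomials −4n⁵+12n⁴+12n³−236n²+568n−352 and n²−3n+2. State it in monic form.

Repeated division with remainder:
  −4n⁵+12n⁴+12n³−236n²+568n−352 = (−4n³+20n−176)(n²−3n+2) + (0)
The last nonzero remainder n²−3n+2 is already monic.

n²−3n+2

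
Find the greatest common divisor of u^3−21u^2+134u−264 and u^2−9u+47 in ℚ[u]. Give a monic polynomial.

1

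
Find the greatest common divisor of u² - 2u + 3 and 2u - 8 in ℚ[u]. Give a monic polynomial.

1

By polynomial division,
  u² - 2u + 3 = ((1/2)u + 1)(2u - 8) + (11)
  2u - 8 = ((2/11)u - 8/11)(11) + (0)
The last nonzero remainder is the constant 11, so the polynomials are coprime and gcd = 1.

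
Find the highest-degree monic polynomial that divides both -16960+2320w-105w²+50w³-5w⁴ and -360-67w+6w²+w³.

Repeated division with remainder:
  -5w⁴+50w³-105w²+2320w-16960 = (-5w+80)(w³+6w²-67w-360) + (-920w²+5880w+11840)
  w³+6w²-67w-360 = (-(1/920)w-57/4232)(-920w²+5880w+11840) + ((13260/529)w-106080/529)
  -920w²+5880w+11840 = (-(24334/663)w-39146/663)((13260/529)w-106080/529) + (0)
Last nonzero remainder: (13260/529)w-106080/529. Dividing through by 13260/529 gives the monic gcd w-8.

-8+w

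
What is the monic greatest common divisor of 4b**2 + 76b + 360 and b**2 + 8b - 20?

Repeated division with remainder:
  4b**2 + 76b + 360 = (4)(b**2 + 8b - 20) + (44b + 440)
  b**2 + 8b - 20 = ((1/44)b - 1/22)(44b + 440) + (0)
Last nonzero remainder: 44b + 440. Dividing through by 44 gives the monic gcd b + 10.

b + 10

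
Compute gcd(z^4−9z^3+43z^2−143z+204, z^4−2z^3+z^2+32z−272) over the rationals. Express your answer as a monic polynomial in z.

z^3−6z^2+25z−68

Repeated division with remainder:
  z^4−9z^3+43z^2−143z+204 = (z^4−2z^3+z^2+32z−272) + (−7z^3+42z^2−175z+476)
  z^4−2z^3+z^2+32z−272 = (−(1/7)z−4/7)(−7z^3+42z^2−175z+476) + (0)
Last nonzero remainder: −7z^3+42z^2−175z+476. Dividing through by −7 gives the monic gcd z^3−6z^2+25z−68.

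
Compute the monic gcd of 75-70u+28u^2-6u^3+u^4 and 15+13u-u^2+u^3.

15-2u+u^2

Repeated division with remainder:
  u^4-6u^3+28u^2-70u+75 = (u-5)(u^3-u^2+13u+15) + (10u^2-20u+150)
  u^3-u^2+13u+15 = ((1/10)u+1/10)(10u^2-20u+150) + (0)
Last nonzero remainder: 10u^2-20u+150. Dividing through by 10 gives the monic gcd u^2-2u+15.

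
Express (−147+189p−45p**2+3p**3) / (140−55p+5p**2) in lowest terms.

Repeated division with remainder:
  3p**3−45p**2+189p−147 = ((3/5)p−12/5)(5p**2−55p+140) + (−27p+189)
  5p**2−55p+140 = (−(5/27)p+20/27)(−27p+189) + (0)
Last nonzero remainder: −27p+189. Dividing through by −27 gives the monic gcd p−7.
Cancel p−7 from numerator and denominator to get the reduced form.

(21−24p+3p**2)/(−20+5p)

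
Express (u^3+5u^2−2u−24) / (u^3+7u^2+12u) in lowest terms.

(u−2)/(u)

By polynomial division,
  u^3+5u^2−2u−24 = (u^3+7u^2+12u) + (−2u^2−14u−24)
  u^3+7u^2+12u = (−(1/2)u)(−2u^2−14u−24) + (0)
Last nonzero remainder: −2u^2−14u−24. Dividing through by −2 gives the monic gcd u^2+7u+12.
Cancel u^2+7u+12 from numerator and denominator to get the reduced form.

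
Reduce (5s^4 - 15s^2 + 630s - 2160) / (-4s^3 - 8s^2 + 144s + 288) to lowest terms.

Repeated division with remainder:
  5s^4 - 15s^2 + 630s - 2160 = (-(5/4)s + 5/2)(-4s^3 - 8s^2 + 144s + 288) + (185s^2 + 630s - 2880)
  -4s^3 - 8s^2 + 144s + 288 = (-(4/185)s + 208/6845)(185s^2 + 630s - 2880) + ((85680/1369)s + 514080/1369)
  185s^2 + 630s - 2880 = ((50653/17136)s - 2738/357)((85680/1369)s + 514080/1369) + (0)
Last nonzero remainder: (85680/1369)s + 514080/1369. Dividing through by 85680/1369 gives the monic gcd s + 6.
Cancel s + 6 from numerator and denominator to get the reduced form.

(-5s^3 + 30s^2 - 165s + 360)/(4s^2 - 16s - 48)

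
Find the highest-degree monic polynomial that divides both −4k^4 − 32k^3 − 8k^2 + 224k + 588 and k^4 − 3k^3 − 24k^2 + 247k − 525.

By polynomial division,
  −4k^4 − 32k^3 − 8k^2 + 224k + 588 = (−4)(k^4 − 3k^3 − 24k^2 + 247k − 525) + (−44k^3 − 104k^2 + 1212k − 1512)
  k^4 − 3k^3 − 24k^2 + 247k − 525 = (−(1/44)k + 59/484)(−44k^3 − 104k^2 + 1212k − 1512) + ((1963/121)k^2 + (7852/121)k − 41223/121)
  −44k^3 − 104k^2 + 1212k − 1512 = (−(5324/1963)k + 8712/1963)((1963/121)k^2 + (7852/121)k − 41223/121) + (0)
Last nonzero remainder: (1963/121)k^2 + (7852/121)k − 41223/121. Dividing through by 1963/121 gives the monic gcd k^2 + 4k − 21.

k^2 + 4k − 21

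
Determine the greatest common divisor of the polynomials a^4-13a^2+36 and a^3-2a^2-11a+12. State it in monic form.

a+3

Euclidean algorithm in ℚ[a]:
  a^4-13a^2+36 = (a+2)(a^3-2a^2-11a+12) + (2a^2+10a+12)
  a^3-2a^2-11a+12 = ((1/2)a-7/2)(2a^2+10a+12) + (18a+54)
  2a^2+10a+12 = ((1/9)a+2/9)(18a+54) + (0)
Last nonzero remainder: 18a+54. Dividing through by 18 gives the monic gcd a+3.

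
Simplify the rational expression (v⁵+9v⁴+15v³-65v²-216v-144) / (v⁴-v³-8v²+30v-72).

(v³+8v²+19v+12)/(v²-2v+6)

Apply the Euclidean algorithm:
  v⁵+9v⁴+15v³-65v²-216v-144 = (v+10)(v⁴-v³-8v²+30v-72) + (33v³-15v²-444v+576)
  v⁴-v³-8v²+30v-72 = ((1/33)v-2/121)(33v³-15v²-444v+576) + ((630/121)v²+(630/121)v-7560/121)
  33v³-15v²-444v+576 = ((1331/210)v-968/105)((630/121)v²+(630/121)v-7560/121) + (0)
Last nonzero remainder: (630/121)v²+(630/121)v-7560/121. Dividing through by 630/121 gives the monic gcd v²+v-12.
Cancel v²+v-12 from numerator and denominator to get the reduced form.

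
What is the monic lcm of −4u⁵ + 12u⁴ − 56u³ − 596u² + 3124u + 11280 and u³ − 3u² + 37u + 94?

u⁶ − u⁵ + 8u⁴ + 177u³ − 483u² − 4382u − 5640

Euclidean algorithm in ℚ[u]:
  −4u⁵ + 12u⁴ − 56u³ − 596u² + 3124u + 11280 = (−4u² + 92)(u³ − 3u² + 37u + 94) + (56u² − 280u + 2632)
  u³ − 3u² + 37u + 94 = ((1/56)u + 1/28)(56u² − 280u + 2632) + (0)
Last nonzero remainder: 56u² − 280u + 2632. Dividing through by 56 gives the monic gcd u² − 5u + 47.
Then lcm(f, g) = f·g / gcd(f, g); expanding and making the result monic gives the answer.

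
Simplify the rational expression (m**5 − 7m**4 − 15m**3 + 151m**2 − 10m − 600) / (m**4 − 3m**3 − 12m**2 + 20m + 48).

By polynomial division,
  m**5 − 7m**4 − 15m**3 + 151m**2 − 10m − 600 = (m − 4)(m**4 − 3m**3 − 12m**2 + 20m + 48) + (−15m**3 + 83m**2 + 22m − 408)
  m**4 − 3m**3 − 12m**2 + 20m + 48 = (−(1/15)m − 38/225)(−15m**3 + 83m**2 + 22m − 408) + ((784/225)m**2 − (784/225)m − 1568/75)
  −15m**3 + 83m**2 + 22m − 408 = (−(3375/784)m + 3825/196)((784/225)m**2 − (784/225)m − 1568/75) + (0)
Last nonzero remainder: (784/225)m**2 − (784/225)m − 1568/75. Dividing through by 784/225 gives the monic gcd m**2 − m − 6.
Cancel m**2 − m − 6 from numerator and denominator to get the reduced form.

(m**3 − 6m**2 − 15m + 100)/(m**2 − 2m − 8)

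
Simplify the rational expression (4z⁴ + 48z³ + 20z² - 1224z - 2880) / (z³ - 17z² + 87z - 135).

Apply the Euclidean algorithm:
  4z⁴ + 48z³ + 20z² - 1224z - 2880 = (4z + 116)(z³ - 17z² + 87z - 135) + (1644z² - 10776z + 12780)
  z³ - 17z² + 87z - 135 = ((1/1644)z - 477/75076)(1644z² - 10776z + 12780) + ((201960/18769)z - 1009800/18769)
  1644z² - 10776z + 12780 = ((2571353/16830)z - 1332599/5610)((201960/18769)z - 1009800/18769) + (0)
Last nonzero remainder: (201960/18769)z - 1009800/18769. Dividing through by 201960/18769 gives the monic gcd z - 5.
Cancel z - 5 from numerator and denominator to get the reduced form.

(4z³ + 68z² + 360z + 576)/(z² - 12z + 27)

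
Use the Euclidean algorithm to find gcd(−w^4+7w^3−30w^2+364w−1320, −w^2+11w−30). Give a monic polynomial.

By polynomial division,
  −w^4+7w^3−30w^2+364w−1320 = (w^2+4w+44)(−w^2+11w−30) + (0)
Last nonzero remainder: −w^2+11w−30. Dividing through by −1 gives the monic gcd w^2−11w+30.

w^2−11w+30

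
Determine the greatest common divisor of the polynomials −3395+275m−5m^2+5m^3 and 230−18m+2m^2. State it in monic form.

1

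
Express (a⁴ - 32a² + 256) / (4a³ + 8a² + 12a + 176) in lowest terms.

(a³ - 4a² - 16a + 64)/(4a² - 8a + 44)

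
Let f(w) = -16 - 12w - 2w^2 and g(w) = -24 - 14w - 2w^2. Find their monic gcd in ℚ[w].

4 + w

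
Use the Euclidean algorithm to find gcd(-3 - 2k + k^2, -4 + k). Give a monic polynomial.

Repeated division with remainder:
  k^2 - 2k - 3 = (k + 2)(k - 4) + (5)
  k - 4 = ((1/5)k - 4/5)(5) + (0)
The last nonzero remainder is the constant 5, so the polynomials are coprime and gcd = 1.

1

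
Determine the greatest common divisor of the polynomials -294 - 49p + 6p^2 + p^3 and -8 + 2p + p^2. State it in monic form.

1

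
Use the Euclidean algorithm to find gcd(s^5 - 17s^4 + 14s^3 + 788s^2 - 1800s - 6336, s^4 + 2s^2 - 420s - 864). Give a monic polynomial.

s^2 - 6s - 16

Repeated division with remainder:
  s^5 - 17s^4 + 14s^3 + 788s^2 - 1800s - 6336 = (s - 17)(s^4 + 2s^2 - 420s - 864) + (12s^3 + 1242s^2 - 8076s - 21024)
  s^4 + 2s^2 - 420s - 864 = ((1/12)s - 69/8)(12s^3 + 1242s^2 - 8076s - 21024) + ((45549/4)s^2 - (136647/2)s - 182196)
  12s^3 + 1242s^2 - 8076s - 21024 = ((16/15183)s + 584/5061)((45549/4)s^2 - (136647/2)s - 182196) + (0)
Last nonzero remainder: (45549/4)s^2 - (136647/2)s - 182196. Dividing through by 45549/4 gives the monic gcd s^2 - 6s - 16.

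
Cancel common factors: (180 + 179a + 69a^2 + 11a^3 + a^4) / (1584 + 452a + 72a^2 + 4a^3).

By polynomial division,
  a^4 + 11a^3 + 69a^2 + 179a + 180 = ((1/4)a - 7/4)(4a^3 + 72a^2 + 452a + 1584) + (82a^2 + 574a + 2952)
  4a^3 + 72a^2 + 452a + 1584 = ((2/41)a + 22/41)(82a^2 + 574a + 2952) + (0)
Last nonzero remainder: 82a^2 + 574a + 2952. Dividing through by 82 gives the monic gcd a^2 + 7a + 36.
Cancel a^2 + 7a + 36 from numerator and denominator to get the reduced form.

(5 + 4a + a^2)/(44 + 4a)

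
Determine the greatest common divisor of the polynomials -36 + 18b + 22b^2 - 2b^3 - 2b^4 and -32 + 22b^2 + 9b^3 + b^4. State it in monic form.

-2 + b + b^2

By polynomial division,
  -2b^4 - 2b^3 + 22b^2 + 18b - 36 = (-2)(b^4 + 9b^3 + 22b^2 - 32) + (16b^3 + 66b^2 + 18b - 100)
  b^4 + 9b^3 + 22b^2 - 32 = ((1/16)b + 39/128)(16b^3 + 66b^2 + 18b - 100) + ((49/64)b^2 + (49/64)b - 49/32)
  16b^3 + 66b^2 + 18b - 100 = ((1024/49)b + 3200/49)((49/64)b^2 + (49/64)b - 49/32) + (0)
Last nonzero remainder: (49/64)b^2 + (49/64)b - 49/32. Dividing through by 49/64 gives the monic gcd b^2 + b - 2.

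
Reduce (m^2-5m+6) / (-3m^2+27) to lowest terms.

(-m+2)/(3m+9)

By polynomial division,
  m^2-5m+6 = (-1/3)(-3m^2+27) + (-5m+15)
  -3m^2+27 = ((3/5)m+9/5)(-5m+15) + (0)
Last nonzero remainder: -5m+15. Dividing through by -5 gives the monic gcd m-3.
Cancel m-3 from numerator and denominator to get the reduced form.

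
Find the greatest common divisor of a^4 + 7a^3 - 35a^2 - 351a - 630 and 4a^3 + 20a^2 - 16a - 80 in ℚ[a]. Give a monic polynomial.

By polynomial division,
  a^4 + 7a^3 - 35a^2 - 351a - 630 = ((1/4)a + 1/2)(4a^3 + 20a^2 - 16a - 80) + (-41a^2 - 323a - 590)
  4a^3 + 20a^2 - 16a - 80 = (-(4/41)a + 472/1681)(-41a^2 - 323a - 590) + ((28800/1681)a + 144000/1681)
  -41a^2 - 323a - 590 = (-(68921/28800)a - 99179/14400)((28800/1681)a + 144000/1681) + (0)
Last nonzero remainder: (28800/1681)a + 144000/1681. Dividing through by 28800/1681 gives the monic gcd a + 5.

a + 5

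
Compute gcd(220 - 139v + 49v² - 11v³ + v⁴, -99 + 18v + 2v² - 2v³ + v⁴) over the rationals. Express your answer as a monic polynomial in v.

By polynomial division,
  v⁴ - 11v³ + 49v² - 139v + 220 = (v⁴ - 2v³ + 2v² + 18v - 99) + (-9v³ + 47v² - 157v + 319)
  v⁴ - 2v³ + 2v² + 18v - 99 = (-(1/9)v - 29/81)(-9v³ + 47v² - 157v + 319) + ((112/81)v² - (224/81)v + 1232/81)
  -9v³ + 47v² - 157v + 319 = (-(729/112)v + 2349/112)((112/81)v² - (224/81)v + 1232/81) + (0)
Last nonzero remainder: (112/81)v² - (224/81)v + 1232/81. Dividing through by 112/81 gives the monic gcd v² - 2v + 11.

11 - 2v + v²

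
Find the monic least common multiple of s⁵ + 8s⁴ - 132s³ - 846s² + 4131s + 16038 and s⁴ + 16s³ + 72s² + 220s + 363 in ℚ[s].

Apply the Euclidean algorithm:
  s⁵ + 8s⁴ - 132s³ - 846s² + 4131s + 16038 = (s - 8)(s⁴ + 16s³ + 72s² + 220s + 363) + (-76s³ - 490s² + 5528s + 18942)
  s⁴ + 16s³ + 72s² + 220s + 363 = (-(1/76)s - 363/2888)(-76s³ - 490s² + 5528s + 18942) + ((120065/1444)s² + (840455/722)s + 3962145/1444)
  -76s³ - 490s² + 5528s + 18942 = (-(109744/120065)s + 828856/120065)((120065/1444)s² + (840455/722)s + 3962145/1444) + (0)
Last nonzero remainder: (120065/1444)s² + (840455/722)s + 3962145/1444. Dividing through by 120065/1444 gives the monic gcd s² + 14s + 33.
Then lcm(f, g) = f·g / gcd(f, g); expanding and making the result monic gives the answer.

s⁷ + 10s⁶ - 105s⁵ - 1022s⁴ + 987s³ + 14994s² + 77517s + 176418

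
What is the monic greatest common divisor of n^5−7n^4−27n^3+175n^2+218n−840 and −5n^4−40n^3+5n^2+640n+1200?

n^2+7n+12

Euclidean algorithm in ℚ[n]:
  n^5−7n^4−27n^3+175n^2+218n−840 = (−(1/5)n+3)(−5n^4−40n^3+5n^2+640n+1200) + (94n^3+288n^2−1462n−4440)
  −5n^4−40n^3+5n^2+640n+1200 = (−(5/94)n−580/2209)(94n^3+288n^2−1462n−4440) + ((6300/2209)n^2+(44100/2209)n+75600/2209)
  94n^3+288n^2−1462n−4440 = ((103823/3150)n−81733/630)((6300/2209)n^2+(44100/2209)n+75600/2209) + (0)
Last nonzero remainder: (6300/2209)n^2+(44100/2209)n+75600/2209. Dividing through by 6300/2209 gives the monic gcd n^2+7n+12.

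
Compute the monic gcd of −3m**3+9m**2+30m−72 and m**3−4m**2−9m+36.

m**2−m−12

By polynomial division,
  −3m**3+9m**2+30m−72 = (−3)(m**3−4m**2−9m+36) + (−3m**2+3m+36)
  m**3−4m**2−9m+36 = (−(1/3)m+1)(−3m**2+3m+36) + (0)
Last nonzero remainder: −3m**2+3m+36. Dividing through by −3 gives the monic gcd m**2−m−12.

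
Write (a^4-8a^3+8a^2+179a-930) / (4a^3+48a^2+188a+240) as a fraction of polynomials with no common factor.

(a^3-13a^2+73a-186)/(4a^2+28a+48)

By polynomial division,
  a^4-8a^3+8a^2+179a-930 = ((1/4)a-5)(4a^3+48a^2+188a+240) + (201a^2+1059a+270)
  4a^3+48a^2+188a+240 = ((4/201)a+1804/13467)(201a^2+1059a+270) + ((183000/4489)a+915000/4489)
  201a^2+1059a+270 = ((300763/61000)a+40401/30500)((183000/4489)a+915000/4489) + (0)
Last nonzero remainder: (183000/4489)a+915000/4489. Dividing through by 183000/4489 gives the monic gcd a+5.
Cancel a+5 from numerator and denominator to get the reduced form.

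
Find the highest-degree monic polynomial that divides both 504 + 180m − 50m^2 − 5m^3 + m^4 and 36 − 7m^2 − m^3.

6 + m

Apply the Euclidean algorithm:
  m^4 − 5m^3 − 50m^2 + 180m + 504 = (−m + 12)(−m^3 − 7m^2 + 36) + (34m^2 + 216m + 72)
  −m^3 − 7m^2 + 36 = (−(1/34)m − 11/578)(34m^2 + 216m + 72) + ((1800/289)m + 10800/289)
  34m^2 + 216m + 72 = ((4913/900)m + 289/150)((1800/289)m + 10800/289) + (0)
Last nonzero remainder: (1800/289)m + 10800/289. Dividing through by 1800/289 gives the monic gcd m + 6.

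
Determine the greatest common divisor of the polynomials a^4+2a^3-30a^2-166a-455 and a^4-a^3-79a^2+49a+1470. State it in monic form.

Euclidean algorithm in ℚ[a]:
  a^4+2a^3-30a^2-166a-455 = (a^4-a^3-79a^2+49a+1470) + (3a^3+49a^2-215a-1925)
  a^4-a^3-79a^2+49a+1470 = ((1/3)a-52/9)(3a^3+49a^2-215a-1925) + ((2482/9)a^2-(4964/9)a-86870/9)
  3a^3+49a^2-215a-1925 = ((27/2482)a+495/2482)((2482/9)a^2-(4964/9)a-86870/9) + (0)
Last nonzero remainder: (2482/9)a^2-(4964/9)a-86870/9. Dividing through by 2482/9 gives the monic gcd a^2-2a-35.

a^2-2a-35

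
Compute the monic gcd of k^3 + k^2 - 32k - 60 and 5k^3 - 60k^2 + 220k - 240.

k - 6

Apply the Euclidean algorithm:
  k^3 + k^2 - 32k - 60 = (1/5)(5k^3 - 60k^2 + 220k - 240) + (13k^2 - 76k - 12)
  5k^3 - 60k^2 + 220k - 240 = ((5/13)k - 400/169)(13k^2 - 76k - 12) + ((7560/169)k - 45360/169)
  13k^2 - 76k - 12 = ((2197/7560)k + 169/3780)((7560/169)k - 45360/169) + (0)
Last nonzero remainder: (7560/169)k - 45360/169. Dividing through by 7560/169 gives the monic gcd k - 6.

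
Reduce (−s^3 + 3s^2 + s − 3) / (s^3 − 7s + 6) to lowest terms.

(−s^2 + 2s + 3)/(s^2 + s − 6)

Repeated division with remainder:
  −s^3 + 3s^2 + s − 3 = (−1)(s^3 − 7s + 6) + (3s^2 − 6s + 3)
  s^3 − 7s + 6 = ((1/3)s + 2/3)(3s^2 − 6s + 3) + (−4s + 4)
  3s^2 − 6s + 3 = (−(3/4)s + 3/4)(−4s + 4) + (0)
Last nonzero remainder: −4s + 4. Dividing through by −4 gives the monic gcd s − 1.
Cancel s − 1 from numerator and denominator to get the reduced form.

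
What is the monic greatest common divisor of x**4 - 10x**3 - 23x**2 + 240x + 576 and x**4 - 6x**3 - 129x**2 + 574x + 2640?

x**2 - 5x - 24

By polynomial division,
  x**4 - 10x**3 - 23x**2 + 240x + 576 = (x**4 - 6x**3 - 129x**2 + 574x + 2640) + (-4x**3 + 106x**2 - 334x - 2064)
  x**4 - 6x**3 - 129x**2 + 574x + 2640 = (-(1/4)x - 41/8)(-4x**3 + 106x**2 - 334x - 2064) + ((1323/4)x**2 - (6615/4)x - 7938)
  -4x**3 + 106x**2 - 334x - 2064 = (-(16/1323)x + 344/1323)((1323/4)x**2 - (6615/4)x - 7938) + (0)
Last nonzero remainder: (1323/4)x**2 - (6615/4)x - 7938. Dividing through by 1323/4 gives the monic gcd x**2 - 5x - 24.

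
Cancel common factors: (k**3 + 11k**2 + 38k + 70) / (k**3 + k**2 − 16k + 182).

By polynomial division,
  k**3 + 11k**2 + 38k + 70 = (k**3 + k**2 − 16k + 182) + (10k**2 + 54k − 112)
  k**3 + k**2 − 16k + 182 = ((1/10)k − 11/25)(10k**2 + 54k − 112) + ((474/25)k + 3318/25)
  10k**2 + 54k − 112 = ((125/237)k − 200/237)((474/25)k + 3318/25) + (0)
Last nonzero remainder: (474/25)k + 3318/25. Dividing through by 474/25 gives the monic gcd k + 7.
Cancel k + 7 from numerator and denominator to get the reduced form.

(k**2 + 4k + 10)/(k**2 − 6k + 26)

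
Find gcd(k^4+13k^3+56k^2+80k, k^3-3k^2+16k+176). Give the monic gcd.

Euclidean algorithm in ℚ[k]:
  k^4+13k^3+56k^2+80k = (k+16)(k^3-3k^2+16k+176) + (88k^2-352k-2816)
  k^3-3k^2+16k+176 = ((1/88)k+1/88)(88k^2-352k-2816) + (52k+208)
  88k^2-352k-2816 = ((22/13)k-176/13)(52k+208) + (0)
Last nonzero remainder: 52k+208. Dividing through by 52 gives the monic gcd k+4.

k+4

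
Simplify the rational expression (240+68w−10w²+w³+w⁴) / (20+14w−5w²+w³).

(12+7w+w²)/(1+w)

Euclidean algorithm in ℚ[w]:
  w⁴+w³−10w²+68w+240 = (w+6)(w³−5w²+14w+20) + (6w²−36w+120)
  w³−5w²+14w+20 = ((1/6)w+1/6)(6w²−36w+120) + (0)
Last nonzero remainder: 6w²−36w+120. Dividing through by 6 gives the monic gcd w²−6w+20.
Cancel w²−6w+20 from numerator and denominator to get the reduced form.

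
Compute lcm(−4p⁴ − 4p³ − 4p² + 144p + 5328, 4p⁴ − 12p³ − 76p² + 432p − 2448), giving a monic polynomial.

p⁶ − 2p⁵ + 15p⁴ − 22p³ − 1207p² + 3384p − 22644

Apply the Euclidean algorithm:
  −4p⁴ − 4p³ − 4p² + 144p + 5328 = (−1)(4p⁴ − 12p³ − 76p² + 432p − 2448) + (−16p³ − 80p² + 576p + 2880)
  4p⁴ − 12p³ − 76p² + 432p − 2448 = (−(1/4)p + 2)(−16p³ − 80p² + 576p + 2880) + (228p² − 8208)
  −16p³ − 80p² + 576p + 2880 = (−(4/57)p − 20/57)(228p² − 8208) + (0)
Last nonzero remainder: 228p² − 8208. Dividing through by 228 gives the monic gcd p² − 36.
Then lcm(f, g) = f·g / gcd(f, g); expanding and making the result monic gives the answer.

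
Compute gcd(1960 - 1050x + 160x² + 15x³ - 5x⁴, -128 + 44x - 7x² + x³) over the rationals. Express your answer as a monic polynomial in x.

By polynomial division,
  -5x⁴ + 15x³ + 160x² - 1050x + 1960 = (-5x - 20)(x³ - 7x² + 44x - 128) + (240x² - 810x - 600)
  x³ - 7x² + 44x - 128 = ((1/240)x - 29/1920)(240x² - 810x - 600) + ((2193/64)x - 2193/16)
  240x² - 810x - 600 = ((5120/731)x + 3200/731)((2193/64)x - 2193/16) + (0)
Last nonzero remainder: (2193/64)x - 2193/16. Dividing through by 2193/64 gives the monic gcd x - 4.

-4 + x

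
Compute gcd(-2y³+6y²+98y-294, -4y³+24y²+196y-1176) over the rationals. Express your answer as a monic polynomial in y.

y²-49

By polynomial division,
  -2y³+6y²+98y-294 = (1/2)(-4y³+24y²+196y-1176) + (-6y²+294)
  -4y³+24y²+196y-1176 = ((2/3)y-4)(-6y²+294) + (0)
Last nonzero remainder: -6y²+294. Dividing through by -6 gives the monic gcd y²-49.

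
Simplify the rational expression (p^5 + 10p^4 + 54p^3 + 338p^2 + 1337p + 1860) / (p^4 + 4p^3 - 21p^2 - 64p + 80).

(p^3 + p^2 + 25p + 93)/(p^2 - 5p + 4)

Repeated division with remainder:
  p^5 + 10p^4 + 54p^3 + 338p^2 + 1337p + 1860 = (p + 6)(p^4 + 4p^3 - 21p^2 - 64p + 80) + (51p^3 + 528p^2 + 1641p + 1380)
  p^4 + 4p^3 - 21p^2 - 64p + 80 = ((1/51)p - 36/289)(51p^3 + 528p^2 + 1641p + 1380) + ((3640/289)p^2 + (32760/289)p + 72800/289)
  51p^3 + 528p^2 + 1641p + 1380 = ((14739/3640)p + 19941/3640)((3640/289)p^2 + (32760/289)p + 72800/289) + (0)
Last nonzero remainder: (3640/289)p^2 + (32760/289)p + 72800/289. Dividing through by 3640/289 gives the monic gcd p^2 + 9p + 20.
Cancel p^2 + 9p + 20 from numerator and denominator to get the reduced form.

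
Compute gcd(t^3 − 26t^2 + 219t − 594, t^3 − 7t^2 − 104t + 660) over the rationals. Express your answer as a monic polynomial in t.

t^2 − 17t + 66

Repeated division with remainder:
  t^3 − 26t^2 + 219t − 594 = (t^3 − 7t^2 − 104t + 660) + (−19t^2 + 323t − 1254)
  t^3 − 7t^2 − 104t + 660 = (−(1/19)t − 10/19)(−19t^2 + 323t − 1254) + (0)
Last nonzero remainder: −19t^2 + 323t − 1254. Dividing through by −19 gives the monic gcd t^2 − 17t + 66.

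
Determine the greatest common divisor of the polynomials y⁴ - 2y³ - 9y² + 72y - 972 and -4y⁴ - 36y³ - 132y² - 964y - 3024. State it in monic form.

y² - 2y + 27

Euclidean algorithm in ℚ[y]:
  y⁴ - 2y³ - 9y² + 72y - 972 = (-1/4)(-4y⁴ - 36y³ - 132y² - 964y - 3024) + (-11y³ - 42y² - 169y - 1728)
  -4y⁴ - 36y³ - 132y² - 964y - 3024 = ((4/11)y + 228/121)(-11y³ - 42y² - 169y - 1728) + ((1040/121)y² - (2080/121)y + 28080/121)
  -11y³ - 42y² - 169y - 1728 = (-(1331/1040)y - 484/65)((1040/121)y² - (2080/121)y + 28080/121) + (0)
Last nonzero remainder: (1040/121)y² - (2080/121)y + 28080/121. Dividing through by 1040/121 gives the monic gcd y² - 2y + 27.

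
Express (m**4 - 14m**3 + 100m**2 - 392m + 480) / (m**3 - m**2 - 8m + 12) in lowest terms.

(m**3 - 12m**2 + 76m - 240)/(m**2 + m - 6)

By polynomial division,
  m**4 - 14m**3 + 100m**2 - 392m + 480 = (m - 13)(m**3 - m**2 - 8m + 12) + (95m**2 - 508m + 636)
  m**3 - m**2 - 8m + 12 = ((1/95)m + 413/9025)(95m**2 - 508m + 636) + ((77184/9025)m - 154368/9025)
  95m**2 - 508m + 636 = ((857375/77184)m - 478325/12864)((77184/9025)m - 154368/9025) + (0)
Last nonzero remainder: (77184/9025)m - 154368/9025. Dividing through by 77184/9025 gives the monic gcd m - 2.
Cancel m - 2 from numerator and denominator to get the reduced form.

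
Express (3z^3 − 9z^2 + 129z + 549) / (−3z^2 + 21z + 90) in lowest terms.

Apply the Euclidean algorithm:
  3z^3 − 9z^2 + 129z + 549 = (−z − 4)(−3z^2 + 21z + 90) + (303z + 909)
  −3z^2 + 21z + 90 = (−(1/101)z + 10/101)(303z + 909) + (0)
Last nonzero remainder: 303z + 909. Dividing through by 303 gives the monic gcd z + 3.
Cancel z + 3 from numerator and denominator to get the reduced form.

(−z^2 + 6z − 61)/(z − 10)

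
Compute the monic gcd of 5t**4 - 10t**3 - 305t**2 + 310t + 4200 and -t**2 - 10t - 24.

t**2 + 10t + 24

Repeated division with remainder:
  5t**4 - 10t**3 - 305t**2 + 310t + 4200 = (-5t**2 + 60t - 175)(-t**2 - 10t - 24) + (0)
Last nonzero remainder: -t**2 - 10t - 24. Dividing through by -1 gives the monic gcd t**2 + 10t + 24.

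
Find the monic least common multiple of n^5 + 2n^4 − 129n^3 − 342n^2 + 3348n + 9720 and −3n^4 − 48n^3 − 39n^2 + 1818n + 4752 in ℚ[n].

n^7 + 21n^6 − 3n^5 − 2617n^4 − 14502n^3 + 43236n^2 + 479304n + 855360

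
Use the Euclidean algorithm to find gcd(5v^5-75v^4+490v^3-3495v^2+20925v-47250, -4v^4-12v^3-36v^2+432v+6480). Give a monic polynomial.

Euclidean algorithm in ℚ[v]:
  5v^5-75v^4+490v^3-3495v^2+20925v-47250 = (-(5/4)v+45/2)(-4v^4-12v^3-36v^2+432v+6480) + (715v^3-2145v^2+19305v-193050)
  -4v^4-12v^3-36v^2+432v+6480 = (-(4/715)v-24/715)(715v^3-2145v^2+19305v-193050) + (0)
Last nonzero remainder: 715v^3-2145v^2+19305v-193050. Dividing through by 715 gives the monic gcd v^3-3v^2+27v-270.

v^3-3v^2+27v-270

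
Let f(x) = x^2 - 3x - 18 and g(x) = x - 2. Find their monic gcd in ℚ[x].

Euclidean algorithm in ℚ[x]:
  x^2 - 3x - 18 = (x - 1)(x - 2) + (-20)
  x - 2 = (-(1/20)x + 1/10)(-20) + (0)
The last nonzero remainder is the constant -20, so the polynomials are coprime and gcd = 1.

1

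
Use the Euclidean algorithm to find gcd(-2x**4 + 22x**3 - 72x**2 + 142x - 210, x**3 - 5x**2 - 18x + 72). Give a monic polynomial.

x - 3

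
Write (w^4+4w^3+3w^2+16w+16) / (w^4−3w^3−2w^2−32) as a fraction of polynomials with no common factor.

(w^2+5w+4)/(w^2−2w−8)

Apply the Euclidean algorithm:
  w^4+4w^3+3w^2+16w+16 = (w^4−3w^3−2w^2−32) + (7w^3+5w^2+16w+48)
  w^4−3w^3−2w^2−32 = ((1/7)w−26/49)(7w^3+5w^2+16w+48) + (−(80/49)w^2+(80/49)w−320/49)
  7w^3+5w^2+16w+48 = (−(343/80)w−147/20)(−(80/49)w^2+(80/49)w−320/49) + (0)
Last nonzero remainder: −(80/49)w^2+(80/49)w−320/49. Dividing through by −80/49 gives the monic gcd w^2−w+4.
Cancel w^2−w+4 from numerator and denominator to get the reduced form.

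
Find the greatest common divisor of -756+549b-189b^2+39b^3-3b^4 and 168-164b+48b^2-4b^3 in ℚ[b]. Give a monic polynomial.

By polynomial division,
  -3b^4+39b^3-189b^2+549b-756 = ((3/4)b-3/4)(-4b^3+48b^2-164b+168) + (-30b^2+300b-630)
  -4b^3+48b^2-164b+168 = ((2/15)b-4/15)(-30b^2+300b-630) + (0)
Last nonzero remainder: -30b^2+300b-630. Dividing through by -30 gives the monic gcd b^2-10b+21.

21-10b+b^2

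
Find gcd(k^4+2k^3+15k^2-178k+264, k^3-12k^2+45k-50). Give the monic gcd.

Euclidean algorithm in ℚ[k]:
  k^4+2k^3+15k^2-178k+264 = (k+14)(k^3-12k^2+45k-50) + (138k^2-758k+964)
  k^3-12k^2+45k-50 = ((1/138)k-449/9522)(138k^2-758k+964) + ((10816/4761)k-21632/4761)
  138k^2-758k+964 = ((328509/5408)k-1147401/5408)((10816/4761)k-21632/4761) + (0)
Last nonzero remainder: (10816/4761)k-21632/4761. Dividing through by 10816/4761 gives the monic gcd k-2.

k-2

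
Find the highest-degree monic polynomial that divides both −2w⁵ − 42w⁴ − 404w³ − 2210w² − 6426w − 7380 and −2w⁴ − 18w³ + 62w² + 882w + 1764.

w² + 9w + 18

Euclidean algorithm in ℚ[w]:
  −2w⁵ − 42w⁴ − 404w³ − 2210w² − 6426w − 7380 = (w + 12)(−2w⁴ − 18w³ + 62w² + 882w + 1764) + (−250w³ − 3836w² − 18774w − 28548)
  −2w⁴ − 18w³ + 62w² + 882w + 1764 = ((1/125)w − 793/15625)(−250w³ − 3836w² − 18774w − 28548) + ((273552/15625)w² + (2461968/15625)w + 4923936/15625)
  −250w³ − 3836w² − 18774w − 28548 = (−(1953125/136776)w − 12390625/136776)((273552/15625)w² + (2461968/15625)w + 4923936/15625) + (0)
Last nonzero remainder: (273552/15625)w² + (2461968/15625)w + 4923936/15625. Dividing through by 273552/15625 gives the monic gcd w² + 9w + 18.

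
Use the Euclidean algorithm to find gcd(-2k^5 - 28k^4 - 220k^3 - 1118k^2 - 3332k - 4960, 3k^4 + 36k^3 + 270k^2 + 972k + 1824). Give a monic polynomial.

k^2 + 6k + 16

By polynomial division,
  -2k^5 - 28k^4 - 220k^3 - 1118k^2 - 3332k - 4960 = (-(2/3)k - 4/3)(3k^4 + 36k^3 + 270k^2 + 972k + 1824) + (8k^3 - 110k^2 - 820k - 2528)
  3k^4 + 36k^3 + 270k^2 + 972k + 1824 = ((3/8)k + 309/32)(8k^3 - 110k^2 - 820k - 2528) + ((26235/16)k^2 + (78705/8)k + 26235)
  8k^3 - 110k^2 - 820k - 2528 = ((128/26235)k - 2528/26235)((26235/16)k^2 + (78705/8)k + 26235) + (0)
Last nonzero remainder: (26235/16)k^2 + (78705/8)k + 26235. Dividing through by 26235/16 gives the monic gcd k^2 + 6k + 16.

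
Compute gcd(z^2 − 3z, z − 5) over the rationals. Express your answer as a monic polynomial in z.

1

Apply the Euclidean algorithm:
  z^2 − 3z = (z + 2)(z − 5) + (10)
  z − 5 = ((1/10)z − 1/2)(10) + (0)
The last nonzero remainder is the constant 10, so the polynomials are coprime and gcd = 1.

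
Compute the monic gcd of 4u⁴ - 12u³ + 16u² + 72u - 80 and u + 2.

By polynomial division,
  4u⁴ - 12u³ + 16u² + 72u - 80 = (4u³ - 20u² + 56u - 40)(u + 2) + (0)
The last nonzero remainder u + 2 is already monic.

u + 2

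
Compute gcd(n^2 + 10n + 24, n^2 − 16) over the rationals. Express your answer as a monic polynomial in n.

n + 4

Apply the Euclidean algorithm:
  n^2 + 10n + 24 = (n^2 − 16) + (10n + 40)
  n^2 − 16 = ((1/10)n − 2/5)(10n + 40) + (0)
Last nonzero remainder: 10n + 40. Dividing through by 10 gives the monic gcd n + 4.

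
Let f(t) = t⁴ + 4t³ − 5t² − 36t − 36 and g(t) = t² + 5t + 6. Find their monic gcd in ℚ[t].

Repeated division with remainder:
  t⁴ + 4t³ − 5t² − 36t − 36 = (t² − t − 6)(t² + 5t + 6) + (0)
The last nonzero remainder t² + 5t + 6 is already monic.

t² + 5t + 6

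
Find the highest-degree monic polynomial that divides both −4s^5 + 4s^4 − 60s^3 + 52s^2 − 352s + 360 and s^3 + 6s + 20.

s^2 − 2s + 10

Euclidean algorithm in ℚ[s]:
  −4s^5 + 4s^4 − 60s^3 + 52s^2 − 352s + 360 = (−4s^2 + 4s − 36)(s^3 + 6s + 20) + (108s^2 − 216s + 1080)
  s^3 + 6s + 20 = ((1/108)s + 1/54)(108s^2 − 216s + 1080) + (0)
Last nonzero remainder: 108s^2 − 216s + 1080. Dividing through by 108 gives the monic gcd s^2 − 2s + 10.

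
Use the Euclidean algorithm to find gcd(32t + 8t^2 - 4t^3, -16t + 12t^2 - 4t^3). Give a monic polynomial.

Euclidean algorithm in ℚ[t]:
  -4t^3 + 8t^2 + 32t = (-4t^3 + 12t^2 - 16t) + (-4t^2 + 48t)
  -4t^3 + 12t^2 - 16t = (t + 9)(-4t^2 + 48t) + (-448t)
  -4t^2 + 48t = ((1/112)t - 3/28)(-448t) + (0)
Last nonzero remainder: -448t. Dividing through by -448 gives the monic gcd t.

t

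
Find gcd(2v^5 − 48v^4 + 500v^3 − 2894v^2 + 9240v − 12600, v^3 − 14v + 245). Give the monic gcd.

Euclidean algorithm in ℚ[v]:
  2v^5 − 48v^4 + 500v^3 − 2894v^2 + 9240v − 12600 = (2v^2 − 48v + 528)(v^3 − 14v + 245) + (−4056v^2 + 28392v − 141960)
  v^3 − 14v + 245 = (−(1/4056)v − 7/4056)(−4056v^2 + 28392v − 141960) + (0)
Last nonzero remainder: −4056v^2 + 28392v − 141960. Dividing through by −4056 gives the monic gcd v^2 − 7v + 35.

v^2 − 7v + 35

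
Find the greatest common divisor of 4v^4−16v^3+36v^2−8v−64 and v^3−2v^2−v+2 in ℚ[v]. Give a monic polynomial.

Euclidean algorithm in ℚ[v]:
  4v^4−16v^3+36v^2−8v−64 = (4v−8)(v^3−2v^2−v+2) + (24v^2−24v−48)
  v^3−2v^2−v+2 = ((1/24)v−1/24)(24v^2−24v−48) + (0)
Last nonzero remainder: 24v^2−24v−48. Dividing through by 24 gives the monic gcd v^2−v−2.

v^2−v−2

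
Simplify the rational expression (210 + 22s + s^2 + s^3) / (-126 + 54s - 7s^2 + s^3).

Apply the Euclidean algorithm:
  s^3 + s^2 + 22s + 210 = (s^3 - 7s^2 + 54s - 126) + (8s^2 - 32s + 336)
  s^3 - 7s^2 + 54s - 126 = ((1/8)s - 3/8)(8s^2 - 32s + 336) + (0)
Last nonzero remainder: 8s^2 - 32s + 336. Dividing through by 8 gives the monic gcd s^2 - 4s + 42.
Cancel s^2 - 4s + 42 from numerator and denominator to get the reduced form.

(5 + s)/(-3 + s)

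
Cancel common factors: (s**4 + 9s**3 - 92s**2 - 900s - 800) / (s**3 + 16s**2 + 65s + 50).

Apply the Euclidean algorithm:
  s**4 + 9s**3 - 92s**2 - 900s - 800 = (s - 7)(s**3 + 16s**2 + 65s + 50) + (-45s**2 - 495s - 450)
  s**3 + 16s**2 + 65s + 50 = (-(1/45)s - 1/9)(-45s**2 - 495s - 450) + (0)
Last nonzero remainder: -45s**2 - 495s - 450. Dividing through by -45 gives the monic gcd s**2 + 11s + 10.
Cancel s**2 + 11s + 10 from numerator and denominator to get the reduced form.

(s**2 - 2s - 80)/(s + 5)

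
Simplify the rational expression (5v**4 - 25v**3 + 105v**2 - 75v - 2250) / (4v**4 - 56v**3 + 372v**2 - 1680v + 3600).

(5v + 15)/(4v - 24)

Euclidean algorithm in ℚ[v]:
  5v**4 - 25v**3 + 105v**2 - 75v - 2250 = (5/4)(4v**4 - 56v**3 + 372v**2 - 1680v + 3600) + (45v**3 - 360v**2 + 2025v - 6750)
  4v**4 - 56v**3 + 372v**2 - 1680v + 3600 = ((4/45)v - 8/15)(45v**3 - 360v**2 + 2025v - 6750) + (0)
Last nonzero remainder: 45v**3 - 360v**2 + 2025v - 6750. Dividing through by 45 gives the monic gcd v**3 - 8v**2 + 45v - 150.
Cancel v**3 - 8v**2 + 45v - 150 from numerator and denominator to get the reduced form.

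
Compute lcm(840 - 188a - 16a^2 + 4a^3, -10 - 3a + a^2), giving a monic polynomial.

420 + 116a - 55a^2 - 2a^3 + a^4

Euclidean algorithm in ℚ[a]:
  4a^3 - 16a^2 - 188a + 840 = (4a - 4)(a^2 - 3a - 10) + (-160a + 800)
  a^2 - 3a - 10 = (-(1/160)a - 1/80)(-160a + 800) + (0)
Last nonzero remainder: -160a + 800. Dividing through by -160 gives the monic gcd a - 5.
Then lcm(f, g) = f·g / gcd(f, g); expanding and making the result monic gives the answer.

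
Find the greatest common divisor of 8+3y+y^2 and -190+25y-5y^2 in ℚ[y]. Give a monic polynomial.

1

By polynomial division,
  y^2+3y+8 = (-1/5)(-5y^2+25y-190) + (8y-30)
  -5y^2+25y-190 = (-(5/8)y+25/32)(8y-30) + (-2665/16)
  8y-30 = (-(128/2665)y+96/533)(-2665/16) + (0)
The last nonzero remainder is the constant -2665/16, so the polynomials are coprime and gcd = 1.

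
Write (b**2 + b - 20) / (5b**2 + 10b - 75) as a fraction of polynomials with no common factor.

(b - 4)/(5b - 15)

Repeated division with remainder:
  b**2 + b - 20 = (1/5)(5b**2 + 10b - 75) + (-b - 5)
  5b**2 + 10b - 75 = (-5b + 15)(-b - 5) + (0)
Last nonzero remainder: -b - 5. Dividing through by -1 gives the monic gcd b + 5.
Cancel b + 5 from numerator and denominator to get the reduced form.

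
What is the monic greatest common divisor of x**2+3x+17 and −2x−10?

1

By polynomial division,
  x**2+3x+17 = (−(1/2)x+1)(−2x−10) + (27)
  −2x−10 = (−(2/27)x−10/27)(27) + (0)
The last nonzero remainder is the constant 27, so the polynomials are coprime and gcd = 1.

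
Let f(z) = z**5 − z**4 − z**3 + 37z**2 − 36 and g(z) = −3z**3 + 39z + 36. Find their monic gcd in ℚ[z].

z**2 + 4z + 3

Euclidean algorithm in ℚ[z]:
  z**5 − z**4 − z**3 + 37z**2 − 36 = (−(1/3)z**2 + (1/3)z − 4)(−3z**3 + 39z + 36) + (36z**2 + 144z + 108)
  −3z**3 + 39z + 36 = (−(1/12)z + 1/3)(36z**2 + 144z + 108) + (0)
Last nonzero remainder: 36z**2 + 144z + 108. Dividing through by 36 gives the monic gcd z**2 + 4z + 3.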